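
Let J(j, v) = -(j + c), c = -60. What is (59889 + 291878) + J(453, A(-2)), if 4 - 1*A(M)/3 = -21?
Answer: 351374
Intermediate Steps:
A(M) = 75 (A(M) = 12 - 3*(-21) = 12 + 63 = 75)
J(j, v) = 60 - j (J(j, v) = -(j - 60) = -(-60 + j) = 60 - j)
(59889 + 291878) + J(453, A(-2)) = (59889 + 291878) + (60 - 1*453) = 351767 + (60 - 453) = 351767 - 393 = 351374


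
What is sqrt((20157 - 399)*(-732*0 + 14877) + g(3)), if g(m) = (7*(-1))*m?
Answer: sqrt(293939745) ≈ 17145.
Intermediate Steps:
g(m) = -7*m
sqrt((20157 - 399)*(-732*0 + 14877) + g(3)) = sqrt((20157 - 399)*(-732*0 + 14877) - 7*3) = sqrt(19758*(0 + 14877) - 21) = sqrt(19758*14877 - 21) = sqrt(293939766 - 21) = sqrt(293939745)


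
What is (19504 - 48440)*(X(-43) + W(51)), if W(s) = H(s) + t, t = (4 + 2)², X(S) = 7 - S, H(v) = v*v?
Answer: -77751032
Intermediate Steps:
H(v) = v²
t = 36 (t = 6² = 36)
W(s) = 36 + s² (W(s) = s² + 36 = 36 + s²)
(19504 - 48440)*(X(-43) + W(51)) = (19504 - 48440)*((7 - 1*(-43)) + (36 + 51²)) = -28936*((7 + 43) + (36 + 2601)) = -28936*(50 + 2637) = -28936*2687 = -77751032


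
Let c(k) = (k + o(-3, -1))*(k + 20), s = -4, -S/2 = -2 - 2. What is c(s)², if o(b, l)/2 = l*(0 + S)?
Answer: 102400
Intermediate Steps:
S = 8 (S = -2*(-2 - 2) = -2*(-4) = 8)
o(b, l) = 16*l (o(b, l) = 2*(l*(0 + 8)) = 2*(l*8) = 2*(8*l) = 16*l)
c(k) = (-16 + k)*(20 + k) (c(k) = (k + 16*(-1))*(k + 20) = (k - 16)*(20 + k) = (-16 + k)*(20 + k))
c(s)² = (-320 + (-4)² + 4*(-4))² = (-320 + 16 - 16)² = (-320)² = 102400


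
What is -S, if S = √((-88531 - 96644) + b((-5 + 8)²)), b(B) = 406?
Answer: -I*√184769 ≈ -429.85*I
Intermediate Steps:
S = I*√184769 (S = √((-88531 - 96644) + 406) = √(-185175 + 406) = √(-184769) = I*√184769 ≈ 429.85*I)
-S = -I*√184769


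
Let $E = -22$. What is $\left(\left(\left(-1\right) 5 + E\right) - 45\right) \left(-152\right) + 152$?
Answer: $11096$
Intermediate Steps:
$\left(\left(\left(-1\right) 5 + E\right) - 45\right) \left(-152\right) + 152 = \left(\left(\left(-1\right) 5 - 22\right) - 45\right) \left(-152\right) + 152 = \left(\left(-5 - 22\right) - 45\right) \left(-152\right) + 152 = \left(-27 - 45\right) \left(-152\right) + 152 = \left(-72\right) \left(-152\right) + 152 = 10944 + 152 = 11096$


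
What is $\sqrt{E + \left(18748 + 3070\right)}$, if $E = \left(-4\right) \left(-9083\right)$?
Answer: $5 \sqrt{2326} \approx 241.14$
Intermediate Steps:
$E = 36332$
$\sqrt{E + \left(18748 + 3070\right)} = \sqrt{36332 + \left(18748 + 3070\right)} = \sqrt{36332 + 21818} = \sqrt{58150} = 5 \sqrt{2326}$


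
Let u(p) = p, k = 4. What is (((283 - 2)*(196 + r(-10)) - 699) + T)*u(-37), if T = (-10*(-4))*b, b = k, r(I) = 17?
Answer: -2194618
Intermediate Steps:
b = 4
T = 160 (T = -10*(-4)*4 = 40*4 = 160)
(((283 - 2)*(196 + r(-10)) - 699) + T)*u(-37) = (((283 - 2)*(196 + 17) - 699) + 160)*(-37) = ((281*213 - 699) + 160)*(-37) = ((59853 - 699) + 160)*(-37) = (59154 + 160)*(-37) = 59314*(-37) = -2194618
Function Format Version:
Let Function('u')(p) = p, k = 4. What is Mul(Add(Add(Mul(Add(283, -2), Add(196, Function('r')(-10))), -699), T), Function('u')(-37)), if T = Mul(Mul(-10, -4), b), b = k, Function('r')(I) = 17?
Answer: -2194618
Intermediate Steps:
b = 4
T = 160 (T = Mul(Mul(-10, -4), 4) = Mul(40, 4) = 160)
Mul(Add(Add(Mul(Add(283, -2), Add(196, Function('r')(-10))), -699), T), Function('u')(-37)) = Mul(Add(Add(Mul(Add(283, -2), Add(196, 17)), -699), 160), -37) = Mul(Add(Add(Mul(281, 213), -699), 160), -37) = Mul(Add(Add(59853, -699), 160), -37) = Mul(Add(59154, 160), -37) = Mul(59314, -37) = -2194618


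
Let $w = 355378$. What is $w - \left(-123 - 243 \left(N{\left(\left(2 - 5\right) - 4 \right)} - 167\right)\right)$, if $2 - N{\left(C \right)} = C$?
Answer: $317107$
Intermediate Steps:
$N{\left(C \right)} = 2 - C$
$w - \left(-123 - 243 \left(N{\left(\left(2 - 5\right) - 4 \right)} - 167\right)\right) = 355378 - \left(-123 - 243 \left(\left(2 - \left(\left(2 - 5\right) - 4\right)\right) - 167\right)\right) = 355378 - \left(-123 - 243 \left(\left(2 - \left(-3 - 4\right)\right) - 167\right)\right) = 355378 - \left(-123 - 243 \left(\left(2 - -7\right) - 167\right)\right) = 355378 - \left(-123 - 243 \left(\left(2 + 7\right) - 167\right)\right) = 355378 - \left(-123 - 243 \left(9 - 167\right)\right) = 355378 - \left(-123 - -38394\right) = 355378 - \left(-123 + 38394\right) = 355378 - 38271 = 317107$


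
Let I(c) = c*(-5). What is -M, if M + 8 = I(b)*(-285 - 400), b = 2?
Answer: -6842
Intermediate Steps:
I(c) = -5*c
M = 6842 (M = -8 + (-5*2)*(-285 - 400) = -8 - 10*(-685) = -8 + 6850 = 6842)
-M = -1*6842 = -6842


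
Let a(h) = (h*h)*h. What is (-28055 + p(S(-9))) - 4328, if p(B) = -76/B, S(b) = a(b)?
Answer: -23607131/729 ≈ -32383.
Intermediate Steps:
a(h) = h³ (a(h) = h²*h = h³)
S(b) = b³
(-28055 + p(S(-9))) - 4328 = (-28055 - 76/((-9)³)) - 4328 = (-28055 - 76/(-729)) - 4328 = (-28055 - 76*(-1/729)) - 4328 = (-28055 + 76/729) - 4328 = -20452019/729 - 4328 = -23607131/729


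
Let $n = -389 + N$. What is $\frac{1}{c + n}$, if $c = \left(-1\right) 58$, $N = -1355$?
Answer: $- \frac{1}{1802} \approx -0.00055494$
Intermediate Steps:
$c = -58$
$n = -1744$ ($n = -389 - 1355 = -1744$)
$\frac{1}{c + n} = \frac{1}{-58 - 1744} = \frac{1}{-1802} = - \frac{1}{1802}$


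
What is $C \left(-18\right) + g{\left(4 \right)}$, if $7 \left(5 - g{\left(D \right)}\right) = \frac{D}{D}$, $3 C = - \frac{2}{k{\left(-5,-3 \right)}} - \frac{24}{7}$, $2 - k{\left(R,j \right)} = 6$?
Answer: $\frac{157}{7} \approx 22.429$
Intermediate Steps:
$k{\left(R,j \right)} = -4$ ($k{\left(R,j \right)} = 2 - 6 = -4$)
$C = - \frac{41}{42}$ ($C = \frac{- \frac{2}{-4} - \frac{24}{7}}{3} = \frac{\left(-2\right) \left(- \frac{1}{4}\right) - \frac{24}{7}}{3} = \frac{\frac{1}{2} - \frac{24}{7}}{3} = \frac{1}{3} \left(- \frac{41}{14}\right) = - \frac{41}{42} \approx -0.97619$)
$g{\left(D \right)} = \frac{34}{7}$ ($g{\left(D \right)} = 5 - \frac{D \frac{1}{D}}{7} = 5 - \frac{1}{7} = \frac{34}{7}$)
$C \left(-18\right) + g{\left(4 \right)} = \left(- \frac{41}{42}\right) \left(-18\right) + \frac{34}{7} = \frac{123}{7} + \frac{34}{7} = \frac{157}{7}$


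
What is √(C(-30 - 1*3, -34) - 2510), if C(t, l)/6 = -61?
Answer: 2*I*√719 ≈ 53.628*I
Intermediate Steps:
C(t, l) = -366 (C(t, l) = 6*(-61) = -366)
√(C(-30 - 1*3, -34) - 2510) = √(-366 - 2510) = √(-2876) = 2*I*√719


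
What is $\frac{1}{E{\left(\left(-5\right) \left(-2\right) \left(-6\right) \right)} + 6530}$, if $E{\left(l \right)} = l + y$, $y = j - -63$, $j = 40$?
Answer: $\frac{1}{6573} \approx 0.00015214$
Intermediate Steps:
$y = 103$ ($y = 40 - -63 = 40 + 63 = 103$)
$E{\left(l \right)} = 103 + l$ ($E{\left(l \right)} = l + 103 = 103 + l$)
$\frac{1}{E{\left(\left(-5\right) \left(-2\right) \left(-6\right) \right)} + 6530} = \frac{1}{\left(103 + \left(-5\right) \left(-2\right) \left(-6\right)\right) + 6530} = \frac{1}{\left(103 + 10 \left(-6\right)\right) + 6530} = \frac{1}{\left(103 - 60\right) + 6530} = \frac{1}{43 + 6530} = \frac{1}{6573}$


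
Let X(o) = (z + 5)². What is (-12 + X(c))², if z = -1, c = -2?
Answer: 16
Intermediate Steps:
X(o) = 16 (X(o) = (-1 + 5)² = 4² = 16)
(-12 + X(c))² = (-12 + 16)² = 4² = 16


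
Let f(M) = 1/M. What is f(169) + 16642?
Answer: 2812499/169 ≈ 16642.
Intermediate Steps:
f(169) + 16642 = 1/169 + 16642 = 2812499/169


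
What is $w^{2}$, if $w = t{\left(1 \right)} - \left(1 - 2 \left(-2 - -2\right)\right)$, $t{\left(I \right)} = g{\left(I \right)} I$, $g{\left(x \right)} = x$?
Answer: $0$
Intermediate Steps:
$t{\left(I \right)} = I^{2}$ ($t{\left(I \right)} = I I = I^{2}$)
$w = 0$ ($w = 1^{2} - \left(1 - 2 \left(-2 - -2\right)\right) = 1 - \left(1 - 2 \left(-2 + 2\right)\right) = 1 + \left(2 \cdot 0 - 1\right) = 1 + \left(0 - 1\right) = 1 - 1 = 0$)
$w^{2} = 0^{2} = 0$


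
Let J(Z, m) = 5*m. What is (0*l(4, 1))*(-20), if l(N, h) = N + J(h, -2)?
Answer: 0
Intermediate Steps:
l(N, h) = -10 + N (l(N, h) = N + 5*(-2) = N - 10 = -10 + N)
(0*l(4, 1))*(-20) = (0*(-10 + 4))*(-20) = (0*(-6))*(-20) = 0*(-20) = 0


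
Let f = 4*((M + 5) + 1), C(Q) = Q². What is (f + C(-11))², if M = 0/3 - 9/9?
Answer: 19881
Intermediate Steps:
M = -1 (M = 0*(⅓) - 9*⅑ = 0 - 1 = -1)
f = 20 (f = 4*((-1 + 5) + 1) = 4*(4 + 1) = 4*5 = 20)
(f + C(-11))² = (20 + (-11)²)² = (20 + 121)² = 141² = 19881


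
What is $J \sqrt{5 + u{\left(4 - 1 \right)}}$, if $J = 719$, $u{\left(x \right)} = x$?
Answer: $1438 \sqrt{2} \approx 2033.6$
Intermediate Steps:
$J \sqrt{5 + u{\left(4 - 1 \right)}} = 719 \sqrt{5 + \left(4 - 1\right)} = 719 \sqrt{5 + 3} = 719 \sqrt{8} = 719 \cdot 2 \sqrt{2} = 1438 \sqrt{2}$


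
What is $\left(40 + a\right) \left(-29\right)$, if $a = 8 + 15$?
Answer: $-1827$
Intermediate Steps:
$a = 23$
$\left(40 + a\right) \left(-29\right) = \left(40 + 23\right) \left(-29\right) = 63 \left(-29\right) = -1827$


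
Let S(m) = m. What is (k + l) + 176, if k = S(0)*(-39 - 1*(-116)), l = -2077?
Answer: -1901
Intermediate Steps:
k = 0 (k = 0*(-39 - 1*(-116)) = 0*(-39 + 116) = 0*77 = 0)
(k + l) + 176 = (0 - 2077) + 176 = -2077 + 176 = -1901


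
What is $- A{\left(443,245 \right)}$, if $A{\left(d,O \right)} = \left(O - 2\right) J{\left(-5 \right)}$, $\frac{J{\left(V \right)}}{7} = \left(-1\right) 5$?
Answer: $8505$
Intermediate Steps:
$J{\left(V \right)} = -35$ ($J{\left(V \right)} = 7 \left(\left(-1\right) 5\right) = 7 \left(-5\right) = -35$)
$A{\left(d,O \right)} = 70 - 35 O$ ($A{\left(d,O \right)} = \left(O - 2\right) \left(-35\right) = \left(-2 + O\right) \left(-35\right) = 70 - 35 O$)
$- A{\left(443,245 \right)} = - (70 - 8575) = \left(-1\right) \left(-8505\right) = 8505$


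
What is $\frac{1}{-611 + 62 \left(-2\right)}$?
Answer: $- \frac{1}{735} \approx -0.0013605$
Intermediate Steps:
$\frac{1}{-611 + 62 \left(-2\right)} = \frac{1}{-611 - 124} = \frac{1}{-735} = - \frac{1}{735}$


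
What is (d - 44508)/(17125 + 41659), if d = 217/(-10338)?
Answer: -460123921/607708992 ≈ -0.75714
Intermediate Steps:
d = -217/10338 (d = 217*(-1/10338) = -217/10338 ≈ -0.020991)
(d - 44508)/(17125 + 41659) = (-217/10338 - 44508)/(17125 + 41659) = -460123921/10338/58784 = -460123921/10338*1/58784 = -460123921/607708992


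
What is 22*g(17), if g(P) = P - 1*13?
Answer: 88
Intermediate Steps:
g(P) = -13 + P (g(P) = P - 13 = -13 + P)
22*g(17) = 22*(-13 + 17) = 22*4 = 88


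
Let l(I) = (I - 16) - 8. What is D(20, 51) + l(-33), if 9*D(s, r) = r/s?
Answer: -3403/60 ≈ -56.717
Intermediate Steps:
D(s, r) = r/(9*s) (D(s, r) = (r/s)/9 = r/(9*s))
l(I) = -24 + I (l(I) = (-16 + I) - 8 = -24 + I)
D(20, 51) + l(-33) = (⅑)*51/20 + (-24 - 33) = (⅑)*51*(1/20) - 57 = 17/60 - 57 = -3403/60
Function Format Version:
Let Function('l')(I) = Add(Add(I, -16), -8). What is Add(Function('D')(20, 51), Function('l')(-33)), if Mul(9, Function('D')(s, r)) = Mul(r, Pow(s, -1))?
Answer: Rational(-3403, 60) ≈ -56.717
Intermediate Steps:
Function('D')(s, r) = Mul(Rational(1, 9), r, Pow(s, -1)) (Function('D')(s, r) = Mul(Rational(1, 9), Mul(r, Pow(s, -1))) = Mul(Rational(1, 9), r, Pow(s, -1)))
Function('l')(I) = Add(-24, I) (Function('l')(I) = Add(Add(-16, I), -8) = Add(-24, I))
Add(Function('D')(20, 51), Function('l')(-33)) = Add(Mul(Rational(1, 9), 51, Pow(20, -1)), Add(-24, -33)) = Add(Mul(Rational(1, 9), 51, Rational(1, 20)), -57) = Add(Rational(17, 60), -57) = Rational(-3403, 60)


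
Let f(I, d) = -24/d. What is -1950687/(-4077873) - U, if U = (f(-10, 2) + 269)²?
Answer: -29926387010/453097 ≈ -66049.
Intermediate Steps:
U = 66049 (U = (-24/2 + 269)² = (-24*½ + 269)² = (-12 + 269)² = 257² = 66049)
-1950687/(-4077873) - U = -1950687/(-4077873) - 1*66049 = -1950687*(-1/4077873) - 66049 = 216743/453097 - 66049 = -29926387010/453097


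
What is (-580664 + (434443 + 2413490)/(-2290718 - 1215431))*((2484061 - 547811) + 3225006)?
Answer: -10507787417556731464/3506149 ≈ -2.9970e+12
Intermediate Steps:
(-580664 + (434443 + 2413490)/(-2290718 - 1215431))*((2484061 - 547811) + 3225006) = (-580664 + 2847933/(-3506149))*(1936250 + 3225006) = (-580664 + 2847933*(-1/3506149))*5161256 = (-580664 - 2847933/3506149)*5161256 = -2035897350869/3506149*5161256 = -10507787417556731464/3506149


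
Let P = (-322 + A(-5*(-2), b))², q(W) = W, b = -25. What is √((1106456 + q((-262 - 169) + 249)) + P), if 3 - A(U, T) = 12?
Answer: √1215835 ≈ 1102.6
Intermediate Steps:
A(U, T) = -9 (A(U, T) = 3 - 1*12 = 3 - 12 = -9)
P = 109561 (P = (-322 - 9)² = (-331)² = 109561)
√((1106456 + q((-262 - 169) + 249)) + P) = √((1106456 + ((-262 - 169) + 249)) + 109561) = √((1106456 + (-431 + 249)) + 109561) = √((1106456 - 182) + 109561) = √(1106274 + 109561) = √1215835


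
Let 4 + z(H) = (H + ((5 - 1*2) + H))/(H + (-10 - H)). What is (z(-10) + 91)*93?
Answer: 82491/10 ≈ 8249.1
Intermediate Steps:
z(H) = -43/10 - H/5 (z(H) = -4 + (H + ((5 - 1*2) + H))/(H + (-10 - H)) = -4 + (H + ((5 - 2) + H))/(-10) = -4 + (H + (3 + H))*(-⅒) = -4 + (3 + 2*H)*(-⅒) = -4 + (-3/10 - H/5) = -43/10 - H/5)
(z(-10) + 91)*93 = ((-43/10 - ⅕*(-10)) + 91)*93 = ((-43/10 + 2) + 91)*93 = (-23/10 + 91)*93 = (887/10)*93 = 82491/10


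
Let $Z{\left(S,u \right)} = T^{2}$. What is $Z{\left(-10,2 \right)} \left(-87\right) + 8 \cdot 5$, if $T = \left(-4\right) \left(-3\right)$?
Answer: $-12488$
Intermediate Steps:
$T = 12$
$Z{\left(S,u \right)} = 144$ ($Z{\left(S,u \right)} = 12^{2} = 144$)
$Z{\left(-10,2 \right)} \left(-87\right) + 8 \cdot 5 = 144 \left(-87\right) + 8 \cdot 5 = -12528 + 40 = -12488$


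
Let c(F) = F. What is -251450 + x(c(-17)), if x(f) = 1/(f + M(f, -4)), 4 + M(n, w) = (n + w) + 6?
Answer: -9052201/36 ≈ -2.5145e+5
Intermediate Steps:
M(n, w) = 2 + n + w (M(n, w) = -4 + ((n + w) + 6) = -4 + (6 + n + w) = 2 + n + w)
x(f) = 1/(-2 + 2*f) (x(f) = 1/(f + (2 + f - 4)) = 1/(f + (-2 + f)) = 1/(-2 + 2*f))
-251450 + x(c(-17)) = -251450 + 1/(2*(-1 - 17)) = -251450 + (½)/(-18) = -251450 + (½)*(-1/18) = -251450 - 1/36 = -9052201/36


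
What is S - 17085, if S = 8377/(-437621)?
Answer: -7476763162/437621 ≈ -17085.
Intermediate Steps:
S = -8377/437621 (S = 8377*(-1/437621) = -8377/437621 ≈ -0.019142)
S - 17085 = -8377/437621 - 17085 = -7476763162/437621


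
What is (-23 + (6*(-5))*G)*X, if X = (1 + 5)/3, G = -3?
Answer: 134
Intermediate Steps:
X = 2 (X = 6*(⅓) = 2)
(-23 + (6*(-5))*G)*X = (-23 + (6*(-5))*(-3))*2 = (-23 - 30*(-3))*2 = (-23 + 90)*2 = 67*2 = 134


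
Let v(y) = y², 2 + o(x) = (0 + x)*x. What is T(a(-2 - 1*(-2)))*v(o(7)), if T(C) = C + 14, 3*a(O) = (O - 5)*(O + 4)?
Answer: 48598/3 ≈ 16199.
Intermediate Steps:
o(x) = -2 + x² (o(x) = -2 + (0 + x)*x = -2 + x*x = -2 + x²)
a(O) = (-5 + O)*(4 + O)/3 (a(O) = ((O - 5)*(O + 4))/3 = ((-5 + O)*(4 + O))/3 = (-5 + O)*(4 + O)/3)
T(C) = 14 + C
T(a(-2 - 1*(-2)))*v(o(7)) = (14 + (-20/3 - (-2 - 1*(-2))/3 + (-2 - 1*(-2))²/3))*(-2 + 7²)² = (14 + (-20/3 - (-2 + 2)/3 + (-2 + 2)²/3))*(-2 + 49)² = (14 + (-20/3 - ⅓*0 + (⅓)*0²))*47² = (14 + (-20/3 + 0 + (⅓)*0))*2209 = (14 + (-20/3 + 0 + 0))*2209 = (14 - 20/3)*2209 = (22/3)*2209 = 48598/3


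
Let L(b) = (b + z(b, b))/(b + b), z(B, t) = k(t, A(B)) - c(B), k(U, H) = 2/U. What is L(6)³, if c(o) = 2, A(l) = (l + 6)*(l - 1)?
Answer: 2197/46656 ≈ 0.047089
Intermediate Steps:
A(l) = (-1 + l)*(6 + l) (A(l) = (6 + l)*(-1 + l) = (-1 + l)*(6 + l))
z(B, t) = -2 + 2/t (z(B, t) = 2/t - 1*2 = 2/t - 2 = -2 + 2/t)
L(b) = (-2 + b + 2/b)/(2*b) (L(b) = (b + (-2 + 2/b))/(b + b) = (-2 + b + 2/b)/((2*b)) = (-2 + b + 2/b)*(1/(2*b)) = (-2 + b + 2/b)/(2*b))
L(6)³ = ((½)*(2 + 6*(-2 + 6))/6²)³ = ((½)*(1/36)*(2 + 6*4))³ = ((½)*(1/36)*(2 + 24))³ = ((½)*(1/36)*26)³ = (13/36)³ = 2197/46656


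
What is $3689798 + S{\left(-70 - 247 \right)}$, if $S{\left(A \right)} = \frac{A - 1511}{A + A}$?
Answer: $\frac{1169666880}{317} \approx 3.6898 \cdot 10^{6}$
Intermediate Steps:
$S{\left(A \right)} = \frac{-1511 + A}{2 A}$
$3689798 + S{\left(-70 - 247 \right)} = 3689798 + \frac{-1511 - 317}{2 \left(-70 - 247\right)} = 3689798 + \frac{-1511 - 317}{2 \left(-317\right)} = 3689798 + \frac{1}{2} \left(- \frac{1}{317}\right) \left(-1828\right) = 3689798 + \frac{914}{317} = \frac{1169666880}{317}$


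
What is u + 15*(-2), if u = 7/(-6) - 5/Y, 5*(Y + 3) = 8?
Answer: -1159/42 ≈ -27.595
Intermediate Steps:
Y = -7/5 (Y = -3 + (1/5)*8 = -3 + 8/5 = -7/5 ≈ -1.4000)
u = 101/42 (u = 7/(-6) - 5/(-7/5) = 7*(-1/6) - 5*(-5/7) = -7/6 + 25/7 = 101/42 ≈ 2.4048)
u + 15*(-2) = 101/42 + 15*(-2) = 101/42 - 30 = -1159/42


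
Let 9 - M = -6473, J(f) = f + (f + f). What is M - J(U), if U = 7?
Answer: 6461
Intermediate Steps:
J(f) = 3*f (J(f) = f + 2*f = 3*f)
M = 6482 (M = 9 - 1*(-6473) = 9 + 6473 = 6482)
M - J(U) = 6482 - 3*7 = 6482 - 1*21 = 6482 - 21 = 6461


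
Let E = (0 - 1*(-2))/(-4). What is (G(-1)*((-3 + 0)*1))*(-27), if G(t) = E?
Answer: -81/2 ≈ -40.500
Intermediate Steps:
E = -½ (E = (0 + 2)*(-¼) = 2*(-¼) = -½ ≈ -0.50000)
G(t) = -½
(G(-1)*((-3 + 0)*1))*(-27) = -(-3 + 0)/2*(-27) = -(-3)/2*(-27) = -½*(-3)*(-27) = (3/2)*(-27) = -81/2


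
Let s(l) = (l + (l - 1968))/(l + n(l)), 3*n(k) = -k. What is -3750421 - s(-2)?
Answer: -3751900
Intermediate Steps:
n(k) = -k/3 (n(k) = (-k)/3 = -k/3)
s(l) = 3*(-1968 + 2*l)/(2*l) (s(l) = (l + (l - 1968))/(l - l/3) = (l + (-1968 + l))/((2*l/3)) = (-1968 + 2*l)*(3/(2*l)) = 3*(-1968 + 2*l)/(2*l))
-3750421 - s(-2) = -3750421 - (3 - 2952/(-2)) = -3750421 - (3 - 2952*(-1/2)) = -3750421 - (3 + 1476) = -3750421 - 1*1479 = -3750421 - 1479 = -3751900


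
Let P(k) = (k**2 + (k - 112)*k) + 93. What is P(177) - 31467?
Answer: 11460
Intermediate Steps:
P(k) = 93 + k**2 + k*(-112 + k) (P(k) = (k**2 + (-112 + k)*k) + 93 = (k**2 + k*(-112 + k)) + 93 = 93 + k**2 + k*(-112 + k))
P(177) - 31467 = (93 - 112*177 + 2*177**2) - 31467 = (93 - 19824 + 2*31329) - 31467 = (93 - 19824 + 62658) - 31467 = 42927 - 31467 = 11460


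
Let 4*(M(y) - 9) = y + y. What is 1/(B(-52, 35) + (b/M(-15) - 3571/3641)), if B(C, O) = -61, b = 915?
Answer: 3641/1995338 ≈ 0.0018248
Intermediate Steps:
M(y) = 9 + y/2 (M(y) = 9 + (y + y)/4 = 9 + (2*y)/4 = 9 + y/2)
1/(B(-52, 35) + (b/M(-15) - 3571/3641)) = 1/(-61 + (915/(9 + (1/2)*(-15)) - 3571/3641)) = 1/(-61 + (915/(9 - 15/2) - 3571*1/3641)) = 1/(-61 + (915/(3/2) - 3571/3641)) = 1/(-61 + (915*(2/3) - 3571/3641)) = 1/(-61 + (610 - 3571/3641)) = 1/(-61 + 2217439/3641) = 1/(1995338/3641) = 3641/1995338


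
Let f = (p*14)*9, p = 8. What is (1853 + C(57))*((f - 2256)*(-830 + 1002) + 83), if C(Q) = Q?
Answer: -409834430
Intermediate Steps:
f = 1008 (f = (8*14)*9 = 112*9 = 1008)
(1853 + C(57))*((f - 2256)*(-830 + 1002) + 83) = (1853 + 57)*((1008 - 2256)*(-830 + 1002) + 83) = 1910*(-1248*172 + 83) = 1910*(-214656 + 83) = 1910*(-214573) = -409834430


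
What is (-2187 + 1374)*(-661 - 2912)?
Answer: 2904849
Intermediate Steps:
(-2187 + 1374)*(-661 - 2912) = -813*(-3573) = 2904849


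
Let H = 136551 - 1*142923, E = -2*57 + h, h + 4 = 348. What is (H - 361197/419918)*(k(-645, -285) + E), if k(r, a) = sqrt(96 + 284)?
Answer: -307749049695/209959 - 2676078693*sqrt(95)/209959 ≈ -1.5900e+6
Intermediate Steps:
h = 344 (h = -4 + 348 = 344)
E = 230 (E = -2*57 + 344 = -114 + 344 = 230)
k(r, a) = 2*sqrt(95) (k(r, a) = sqrt(380) = 2*sqrt(95))
H = -6372 (H = 136551 - 142923 = -6372)
(H - 361197/419918)*(k(-645, -285) + E) = (-6372 - 361197/419918)*(2*sqrt(95) + 230) = (-6372 - 361197*1/419918)*(230 + 2*sqrt(95)) = (-6372 - 361197/419918)*(230 + 2*sqrt(95)) = -2676078693*(230 + 2*sqrt(95))/419918 = -307749049695/209959 - 2676078693*sqrt(95)/209959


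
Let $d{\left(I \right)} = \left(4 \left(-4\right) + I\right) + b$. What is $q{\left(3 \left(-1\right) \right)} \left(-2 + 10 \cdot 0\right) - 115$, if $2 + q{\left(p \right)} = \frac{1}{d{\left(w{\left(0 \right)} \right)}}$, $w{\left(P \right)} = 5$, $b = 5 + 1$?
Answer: $- \frac{553}{5} \approx -110.6$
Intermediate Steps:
$b = 6$
$d{\left(I \right)} = -10 + I$ ($d{\left(I \right)} = \left(4 \left(-4\right) + I\right) + 6 = \left(-16 + I\right) + 6 = -10 + I$)
$q{\left(p \right)} = - \frac{11}{5}$ ($q{\left(p \right)} = -2 + \frac{1}{-10 + 5} = -2 + \frac{1}{-5} = -2 - \frac{1}{5} = - \frac{11}{5}$)
$q{\left(3 \left(-1\right) \right)} \left(-2 + 10 \cdot 0\right) - 115 = - \frac{11 \left(-2 + 10 \cdot 0\right)}{5} - 115 = - \frac{11 \left(-2 + 0\right)}{5} - 115 = \left(- \frac{11}{5}\right) \left(-2\right) - 115 = \frac{22}{5} - 115 = - \frac{553}{5}$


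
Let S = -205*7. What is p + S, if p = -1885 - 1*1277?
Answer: -4597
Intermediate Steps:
p = -3162 (p = -1885 - 1277 = -3162)
S = -1435
p + S = -3162 - 1435 = -4597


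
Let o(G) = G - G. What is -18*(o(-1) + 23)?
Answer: -414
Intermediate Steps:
o(G) = 0
-18*(o(-1) + 23) = -18*(0 + 23) = -18*23 = -414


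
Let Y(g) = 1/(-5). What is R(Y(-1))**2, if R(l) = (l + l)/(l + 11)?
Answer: 1/729 ≈ 0.0013717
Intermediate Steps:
Y(g) = -1/5
R(l) = 2*l/(11 + l) (R(l) = (2*l)/(11 + l) = 2*l/(11 + l))
R(Y(-1))**2 = (2*(-1/5)/(11 - 1/5))**2 = (2*(-1/5)/(54/5))**2 = (2*(-1/5)*(5/54))**2 = (-1/27)**2 = 1/729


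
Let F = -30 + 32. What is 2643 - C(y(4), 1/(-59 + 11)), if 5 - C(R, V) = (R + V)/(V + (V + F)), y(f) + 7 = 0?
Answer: 247635/94 ≈ 2634.4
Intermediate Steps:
F = 2
y(f) = -7 (y(f) = -7 + 0 = -7)
C(R, V) = 5 - (R + V)/(2 + 2*V) (C(R, V) = 5 - (R + V)/(V + (V + 2)) = 5 - (R + V)/(V + (2 + V)) = 5 - (R + V)/(2 + 2*V))
2643 - C(y(4), 1/(-59 + 11)) = 2643 - (10 - 1*(-7) + 9/(-59 + 11))/(2*(1 + 1/(-59 + 11))) = 2643 - (10 + 7 + 9/(-48))/(2*(1 + 1/(-48))) = 2643 - (10 + 7 + 9*(-1/48))/(2*(1 - 1/48)) = 2643 - (10 + 7 - 3/16)/(2*47/48) = 2643 - 48*269/(2*47*16) = 2643 - 1*807/94 = 2643 - 807/94 = 247635/94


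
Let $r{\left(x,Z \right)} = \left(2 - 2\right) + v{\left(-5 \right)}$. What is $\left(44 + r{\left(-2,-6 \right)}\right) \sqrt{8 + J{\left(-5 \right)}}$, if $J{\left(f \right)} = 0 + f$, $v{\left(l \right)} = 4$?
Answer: $48 \sqrt{3} \approx 83.138$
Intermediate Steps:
$J{\left(f \right)} = f$
$r{\left(x,Z \right)} = 4$ ($r{\left(x,Z \right)} = \left(2 - 2\right) + 4 = 0 + 4 = 4$)
$\left(44 + r{\left(-2,-6 \right)}\right) \sqrt{8 + J{\left(-5 \right)}} = \left(44 + 4\right) \sqrt{8 - 5} = 48 \sqrt{3}$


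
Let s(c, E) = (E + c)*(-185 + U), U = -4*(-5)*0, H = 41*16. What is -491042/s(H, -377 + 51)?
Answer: 245521/30525 ≈ 8.0433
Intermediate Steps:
H = 656
U = 0 (U = 20*0 = 0)
s(c, E) = -185*E - 185*c (s(c, E) = (E + c)*(-185 + 0) = (E + c)*(-185) = -185*E - 185*c)
-491042/s(H, -377 + 51) = -491042/(-185*(-377 + 51) - 185*656) = -491042/(-185*(-326) - 121360) = -491042/(60310 - 121360) = -491042/(-61050) = -491042*(-1/61050) = 245521/30525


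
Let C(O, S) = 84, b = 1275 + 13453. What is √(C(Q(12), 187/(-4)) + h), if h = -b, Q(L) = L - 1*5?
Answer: 2*I*√3661 ≈ 121.01*I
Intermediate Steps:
b = 14728
Q(L) = -5 + L (Q(L) = L - 5 = -5 + L)
h = -14728 (h = -1*14728 = -14728)
√(C(Q(12), 187/(-4)) + h) = √(84 - 14728) = √(-14644) = 2*I*√3661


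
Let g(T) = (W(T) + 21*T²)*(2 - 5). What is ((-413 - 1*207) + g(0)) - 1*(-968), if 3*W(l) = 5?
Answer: 343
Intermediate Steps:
W(l) = 5/3 (W(l) = (⅓)*5 = 5/3)
g(T) = -5 - 63*T² (g(T) = (5/3 + 21*T²)*(2 - 5) = (5/3 + 21*T²)*(-3) = -5 - 63*T²)
((-413 - 1*207) + g(0)) - 1*(-968) = ((-413 - 1*207) + (-5 - 63*0²)) - 1*(-968) = ((-413 - 207) + (-5 - 63*0)) + 968 = (-620 + (-5 + 0)) + 968 = (-620 - 5) + 968 = -625 + 968 = 343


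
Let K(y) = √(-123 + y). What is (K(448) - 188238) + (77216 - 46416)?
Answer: -157438 + 5*√13 ≈ -1.5742e+5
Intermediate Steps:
(K(448) - 188238) + (77216 - 46416) = (√(-123 + 448) - 188238) + (77216 - 46416) = (√325 - 188238) + 30800 = (5*√13 - 188238) + 30800 = (-188238 + 5*√13) + 30800 = -157438 + 5*√13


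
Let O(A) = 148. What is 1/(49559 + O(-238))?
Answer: 1/49707 ≈ 2.0118e-5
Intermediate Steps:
1/(49559 + O(-238)) = 1/(49559 + 148) = 1/49707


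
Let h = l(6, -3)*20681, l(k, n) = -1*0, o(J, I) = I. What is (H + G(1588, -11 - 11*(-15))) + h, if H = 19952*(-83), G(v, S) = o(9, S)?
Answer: -1655862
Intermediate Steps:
l(k, n) = 0
G(v, S) = S
h = 0 (h = 0*20681 = 0)
H = -1656016
(H + G(1588, -11 - 11*(-15))) + h = (-1656016 + (-11 - 11*(-15))) + 0 = (-1656016 + (-11 + 165)) + 0 = (-1656016 + 154) + 0 = -1655862 + 0 = -1655862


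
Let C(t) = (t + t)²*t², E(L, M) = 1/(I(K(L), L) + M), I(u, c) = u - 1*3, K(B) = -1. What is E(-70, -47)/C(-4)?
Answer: -1/52224 ≈ -1.9148e-5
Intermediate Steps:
I(u, c) = -3 + u (I(u, c) = u - 3 = -3 + u)
E(L, M) = 1/(-4 + M) (E(L, M) = 1/((-3 - 1) + M) = 1/(-4 + M))
C(t) = 4*t⁴ (C(t) = (2*t)²*t² = (4*t²)*t² = 4*t⁴)
E(-70, -47)/C(-4) = 1/((-4 - 47)*((4*(-4)⁴))) = 1/((-51)*((4*256))) = -1/51/1024 = -1/51*1/1024 = -1/52224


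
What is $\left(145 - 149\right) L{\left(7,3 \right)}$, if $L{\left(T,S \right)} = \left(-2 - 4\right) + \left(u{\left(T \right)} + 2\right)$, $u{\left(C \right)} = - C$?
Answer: $44$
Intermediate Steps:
$L{\left(T,S \right)} = -4 - T$ ($L{\left(T,S \right)} = \left(-2 - 4\right) - \left(-2 + T\right) = -6 - \left(-2 + T\right) = -4 - T$)
$\left(145 - 149\right) L{\left(7,3 \right)} = \left(145 - 149\right) \left(-4 - 7\right) = - 4 \left(-4 - 7\right) = \left(-4\right) \left(-11\right) = 44$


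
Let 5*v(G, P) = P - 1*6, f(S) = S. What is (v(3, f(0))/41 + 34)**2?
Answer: 48497296/42025 ≈ 1154.0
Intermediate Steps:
v(G, P) = -6/5 + P/5 (v(G, P) = (P - 1*6)/5 = (P - 6)/5 = (-6 + P)/5 = -6/5 + P/5)
(v(3, f(0))/41 + 34)**2 = ((-6/5 + (1/5)*0)/41 + 34)**2 = ((-6/5 + 0)*(1/41) + 34)**2 = (-6/5*1/41 + 34)**2 = (-6/205 + 34)**2 = (6964/205)**2 = 48497296/42025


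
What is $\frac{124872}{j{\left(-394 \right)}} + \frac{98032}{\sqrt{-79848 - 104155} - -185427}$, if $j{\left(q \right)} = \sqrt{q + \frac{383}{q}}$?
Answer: $\frac{4544444916}{8595839083} - \frac{41624 i \sqrt{6812654}}{17291} - \frac{24508 i \sqrt{184003}}{8595839083} \approx 0.52868 - 6283.2 i$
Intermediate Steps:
$\frac{124872}{j{\left(-394 \right)}} + \frac{98032}{\sqrt{-79848 - 104155} - -185427} = \frac{124872}{\sqrt{-394 + \frac{383}{-394}}} + \frac{98032}{\sqrt{-79848 - 104155} - -185427} = \frac{124872}{\sqrt{-394 + 383 \left(- \frac{1}{394}\right)}} + \frac{98032}{\sqrt{-184003} + 185427} = \frac{124872}{\sqrt{-394 - \frac{383}{394}}} + \frac{98032}{i \sqrt{184003} + 185427} = \frac{124872}{\sqrt{- \frac{155619}{394}}} + \frac{98032}{185427 + i \sqrt{184003}} = \frac{124872}{\frac{3}{394} i \sqrt{6812654}} + \frac{98032}{185427 + i \sqrt{184003}} = 124872 \left(- \frac{i \sqrt{6812654}}{51873}\right) + \frac{98032}{185427 + i \sqrt{184003}} = - \frac{41624 i \sqrt{6812654}}{17291} + \frac{98032}{185427 + i \sqrt{184003}} = \frac{98032}{185427 + i \sqrt{184003}} - \frac{41624 i \sqrt{6812654}}{17291}$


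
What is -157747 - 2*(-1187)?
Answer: -155373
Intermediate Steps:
-157747 - 2*(-1187) = -157747 + 2374 = -155373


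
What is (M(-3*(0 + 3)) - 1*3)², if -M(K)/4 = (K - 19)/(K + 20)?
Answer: 6241/121 ≈ 51.578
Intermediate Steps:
M(K) = -4*(-19 + K)/(20 + K) (M(K) = -4*(K - 19)/(K + 20) = -4*(-19 + K)/(20 + K))
(M(-3*(0 + 3)) - 1*3)² = (4*(19 - (-3)*(0 + 3))/(20 - 3*(0 + 3)) - 1*3)² = (4*(19 - (-3)*3)/(20 - 3*3) - 3)² = (4*(19 - 1*(-9))/(20 - 9) - 3)² = (4*(19 + 9)/11 - 3)² = (4*(1/11)*28 - 3)² = (112/11 - 3)² = (79/11)² = 6241/121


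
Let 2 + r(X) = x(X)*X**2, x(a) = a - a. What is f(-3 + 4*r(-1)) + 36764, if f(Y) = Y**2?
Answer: 36885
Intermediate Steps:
x(a) = 0
r(X) = -2 (r(X) = -2 + 0*X**2 = -2 + 0 = -2)
f(-3 + 4*r(-1)) + 36764 = (-3 + 4*(-2))**2 + 36764 = (-3 - 8)**2 + 36764 = (-11)**2 + 36764 = 121 + 36764 = 36885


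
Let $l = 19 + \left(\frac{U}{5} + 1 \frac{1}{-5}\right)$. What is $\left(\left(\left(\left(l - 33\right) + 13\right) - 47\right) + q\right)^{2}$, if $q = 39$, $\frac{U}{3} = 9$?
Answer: $\frac{361}{25} \approx 14.44$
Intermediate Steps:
$U = 27$ ($U = 3 \cdot 9 = 27$)
$l = \frac{121}{5}$ ($l = 19 + \left(\frac{27}{5} + 1 \frac{1}{-5}\right) = 19 + \left(27 \cdot \frac{1}{5} + 1 \left(- \frac{1}{5}\right)\right) = 19 + \left(\frac{27}{5} - \frac{1}{5}\right) = 19 + \frac{26}{5} = \frac{121}{5} \approx 24.2$)
$\left(\left(\left(\left(l - 33\right) + 13\right) - 47\right) + q\right)^{2} = \left(\left(\left(\left(\frac{121}{5} - 33\right) + 13\right) - 47\right) + 39\right)^{2} = \left(\left(\left(- \frac{44}{5} + 13\right) - 47\right) + 39\right)^{2} = \left(\left(\frac{21}{5} - 47\right) + 39\right)^{2} = \left(- \frac{214}{5} + 39\right)^{2} = \left(- \frac{19}{5}\right)^{2} = \frac{361}{25}$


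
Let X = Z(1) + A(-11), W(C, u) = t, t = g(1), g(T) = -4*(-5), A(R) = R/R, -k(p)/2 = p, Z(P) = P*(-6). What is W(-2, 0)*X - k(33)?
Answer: -34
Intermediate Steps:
Z(P) = -6*P
k(p) = -2*p
A(R) = 1
g(T) = 20
t = 20
W(C, u) = 20
X = -5 (X = -6*1 + 1 = -6 + 1 = -5)
W(-2, 0)*X - k(33) = 20*(-5) - (-2)*33 = -100 - 1*(-66) = -100 + 66 = -34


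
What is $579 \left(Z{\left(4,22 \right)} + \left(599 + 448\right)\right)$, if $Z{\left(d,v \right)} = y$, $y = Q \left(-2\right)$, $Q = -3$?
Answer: $609687$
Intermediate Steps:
$y = 6$ ($y = \left(-3\right) \left(-2\right) = 6$)
$Z{\left(d,v \right)} = 6$
$579 \left(Z{\left(4,22 \right)} + \left(599 + 448\right)\right) = 579 \left(6 + \left(599 + 448\right)\right) = 579 \left(6 + 1047\right) = 579 \cdot 1053 = 609687$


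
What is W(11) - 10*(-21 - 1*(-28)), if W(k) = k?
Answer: -59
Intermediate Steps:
W(11) - 10*(-21 - 1*(-28)) = 11 - 10*(-21 - 1*(-28)) = 11 - 10*(-21 + 28) = 11 - 10*7 = 11 - 70 = -59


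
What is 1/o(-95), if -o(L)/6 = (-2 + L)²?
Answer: -1/56454 ≈ -1.7714e-5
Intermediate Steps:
o(L) = -6*(-2 + L)²
1/o(-95) = 1/(-6*(-2 - 95)²) = 1/(-6*(-97)²) = 1/(-6*9409) = 1/(-56454) = -1/56454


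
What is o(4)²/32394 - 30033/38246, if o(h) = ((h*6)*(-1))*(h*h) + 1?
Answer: 1159344623/309735231 ≈ 3.7430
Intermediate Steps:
o(h) = 1 - 6*h³ (o(h) = ((6*h)*(-1))*h² + 1 = (-6*h)*h² + 1 = -6*h³ + 1 = 1 - 6*h³)
o(4)²/32394 - 30033/38246 = (1 - 6*4³)²/32394 - 30033/38246 = (1 - 6*64)²*(1/32394) - 30033*1/38246 = (1 - 384)²*(1/32394) - 30033/38246 = (-383)²*(1/32394) - 30033/38246 = 146689*(1/32394) - 30033/38246 = 146689/32394 - 30033/38246 = 1159344623/309735231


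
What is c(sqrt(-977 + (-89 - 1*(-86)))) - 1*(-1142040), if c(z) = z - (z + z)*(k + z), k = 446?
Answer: 1144000 - 12474*I*sqrt(5) ≈ 1.144e+6 - 27893.0*I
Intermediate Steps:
c(z) = z - 2*z*(446 + z) (c(z) = z - (z + z)*(446 + z) = z - 2*z*(446 + z))
c(sqrt(-977 + (-89 - 1*(-86)))) - 1*(-1142040) = -sqrt(-977 + (-89 - 1*(-86)))*(891 + 2*sqrt(-977 + (-89 - 1*(-86)))) - 1*(-1142040) = -sqrt(-977 + (-89 + 86))*(891 + 2*sqrt(-977 + (-89 + 86))) + 1142040 = -sqrt(-977 - 3)*(891 + 2*sqrt(-977 - 3)) + 1142040 = -sqrt(-980)*(891 + 2*sqrt(-980)) + 1142040 = -14*I*sqrt(5)*(891 + 2*(14*I*sqrt(5))) + 1142040 = -14*I*sqrt(5)*(891 + 28*I*sqrt(5)) + 1142040 = 1142040 - 14*I*sqrt(5)*(891 + 28*I*sqrt(5))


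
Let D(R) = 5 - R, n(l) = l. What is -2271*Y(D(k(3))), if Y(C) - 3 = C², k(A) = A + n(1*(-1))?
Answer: -27252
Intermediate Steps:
k(A) = -1 + A (k(A) = A + 1*(-1) = A - 1 = -1 + A)
Y(C) = 3 + C²
-2271*Y(D(k(3))) = -2271*(3 + (5 - (-1 + 3))²) = -2271*(3 + (5 - 1*2)²) = -2271*(3 + (5 - 2)²) = -2271*(3 + 3²) = -2271*(3 + 9) = -2271*12 = -27252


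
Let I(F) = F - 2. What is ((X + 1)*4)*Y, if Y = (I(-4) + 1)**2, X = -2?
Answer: -100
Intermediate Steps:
I(F) = -2 + F
Y = 25 (Y = ((-2 - 4) + 1)**2 = (-6 + 1)**2 = (-5)**2 = 25)
((X + 1)*4)*Y = ((-2 + 1)*4)*25 = -1*4*25 = -4*25 = -100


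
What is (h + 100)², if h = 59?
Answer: 25281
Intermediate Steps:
(h + 100)² = (59 + 100)² = 159² = 25281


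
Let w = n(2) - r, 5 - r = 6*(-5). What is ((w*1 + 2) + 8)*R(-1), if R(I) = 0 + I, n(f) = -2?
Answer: 27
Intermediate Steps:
r = 35 (r = 5 - 6*(-5) = 5 - 1*(-30) = 5 + 30 = 35)
w = -37 (w = -2 - 1*35 = -2 - 35 = -37)
R(I) = I
((w*1 + 2) + 8)*R(-1) = ((-37*1 + 2) + 8)*(-1) = ((-37 + 2) + 8)*(-1) = (-35 + 8)*(-1) = -27*(-1) = 27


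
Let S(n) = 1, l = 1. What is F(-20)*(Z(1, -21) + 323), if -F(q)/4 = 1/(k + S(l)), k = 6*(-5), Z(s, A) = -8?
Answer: 1260/29 ≈ 43.448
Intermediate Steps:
k = -30
F(q) = 4/29 (F(q) = -4/(-30 + 1) = -4/(-29) = -4*(-1/29) = 4/29)
F(-20)*(Z(1, -21) + 323) = 4*(-8 + 323)/29 = (4/29)*315 = 1260/29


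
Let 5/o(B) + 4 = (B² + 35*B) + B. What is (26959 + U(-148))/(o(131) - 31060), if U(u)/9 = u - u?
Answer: -589674207/679375375 ≈ -0.86797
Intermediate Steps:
U(u) = 0 (U(u) = 9*(u - u) = 9*0 = 0)
o(B) = 5/(-4 + B² + 36*B) (o(B) = 5/(-4 + ((B² + 35*B) + B)) = 5/(-4 + (B² + 36*B)) = 5/(-4 + B² + 36*B))
(26959 + U(-148))/(o(131) - 31060) = (26959 + 0)/(5/(-4 + 131² + 36*131) - 31060) = 26959/(5/(-4 + 17161 + 4716) - 31060) = 26959/(5/21873 - 31060) = 26959/(-679375375/21873) = 26959*(-21873/679375375) = -589674207/679375375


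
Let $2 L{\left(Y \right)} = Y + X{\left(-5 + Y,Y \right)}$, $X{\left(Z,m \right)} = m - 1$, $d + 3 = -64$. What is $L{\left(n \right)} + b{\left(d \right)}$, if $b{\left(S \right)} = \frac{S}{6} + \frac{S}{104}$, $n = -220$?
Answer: $- \frac{72481}{312} \approx -232.31$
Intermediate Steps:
$d = -67$ ($d = -3 - 64 = -67$)
$b{\left(S \right)} = \frac{55 S}{312}$ ($b{\left(S \right)} = S \frac{1}{6} + S \frac{1}{104} = \frac{S}{6} + \frac{S}{104} = \frac{55 S}{312}$)
$X{\left(Z,m \right)} = -1 + m$ ($X{\left(Z,m \right)} = m - 1 = -1 + m$)
$L{\left(Y \right)} = - \frac{1}{2} + Y$ ($L{\left(Y \right)} = \frac{Y + \left(-1 + Y\right)}{2} = \frac{-1 + 2 Y}{2} = - \frac{1}{2} + Y$)
$L{\left(n \right)} + b{\left(d \right)} = \left(- \frac{1}{2} - 220\right) + \frac{55}{312} \left(-67\right) = - \frac{441}{2} - \frac{3685}{312} = - \frac{72481}{312}$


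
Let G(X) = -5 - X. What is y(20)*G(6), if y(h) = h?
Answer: -220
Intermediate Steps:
y(20)*G(6) = 20*(-5 - 1*6) = 20*(-5 - 6) = 20*(-11) = -220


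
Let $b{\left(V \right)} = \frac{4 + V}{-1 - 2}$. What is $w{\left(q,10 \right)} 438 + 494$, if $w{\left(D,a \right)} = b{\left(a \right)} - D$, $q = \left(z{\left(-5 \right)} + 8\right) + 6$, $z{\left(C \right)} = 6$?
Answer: $-10310$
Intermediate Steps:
$b{\left(V \right)} = - \frac{4}{3} - \frac{V}{3}$ ($b{\left(V \right)} = \frac{4 + V}{-3} = \left(4 + V\right) \left(- \frac{1}{3}\right) = - \frac{4}{3} - \frac{V}{3}$)
$q = 20$ ($q = \left(6 + 8\right) + 6 = 14 + 6 = 20$)
$w{\left(D,a \right)} = - \frac{4}{3} - D - \frac{a}{3}$ ($w{\left(D,a \right)} = \left(- \frac{4}{3} - \frac{a}{3}\right) - D = - \frac{4}{3} - D - \frac{a}{3}$)
$w{\left(q,10 \right)} 438 + 494 = \left(- \frac{4}{3} - 20 - \frac{10}{3}\right) 438 + 494 = \left(- \frac{74}{3}\right) 438 + 494 = -10804 + 494 = -10310$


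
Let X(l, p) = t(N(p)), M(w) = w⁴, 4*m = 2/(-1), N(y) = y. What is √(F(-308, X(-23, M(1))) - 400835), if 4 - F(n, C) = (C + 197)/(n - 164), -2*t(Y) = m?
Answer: I*√89298640402/472 ≈ 633.11*I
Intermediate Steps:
m = -½ (m = (2/(-1))/4 = (2*(-1))/4 = (¼)*(-2) = -½ ≈ -0.50000)
t(Y) = ¼ (t(Y) = -½*(-½) = ¼)
X(l, p) = ¼
F(n, C) = 4 - (197 + C)/(-164 + n) (F(n, C) = 4 - (C + 197)/(n - 164) = 4 - (197 + C)/(-164 + n))
√(F(-308, X(-23, M(1))) - 400835) = √((-853 - 1*¼ + 4*(-308))/(-164 - 308) - 400835) = √((-853 - ¼ - 1232)/(-472) - 400835) = √(-1/472*(-8341/4) - 400835) = √(8341/1888 - 400835) = √(-756768139/1888) = I*√89298640402/472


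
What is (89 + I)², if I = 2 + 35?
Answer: 15876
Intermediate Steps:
I = 37
(89 + I)² = (89 + 37)² = 126² = 15876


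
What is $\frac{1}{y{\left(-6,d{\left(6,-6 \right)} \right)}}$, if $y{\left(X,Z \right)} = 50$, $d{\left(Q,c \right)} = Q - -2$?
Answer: $\frac{1}{50} \approx 0.02$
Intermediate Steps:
$d{\left(Q,c \right)} = 2 + Q$ ($d{\left(Q,c \right)} = Q + 2 = 2 + Q$)
$\frac{1}{y{\left(-6,d{\left(6,-6 \right)} \right)}} = \frac{1}{50}$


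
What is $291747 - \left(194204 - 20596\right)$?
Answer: $118139$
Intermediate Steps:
$291747 - \left(194204 - 20596\right) = 291747 - 173608 = 118139$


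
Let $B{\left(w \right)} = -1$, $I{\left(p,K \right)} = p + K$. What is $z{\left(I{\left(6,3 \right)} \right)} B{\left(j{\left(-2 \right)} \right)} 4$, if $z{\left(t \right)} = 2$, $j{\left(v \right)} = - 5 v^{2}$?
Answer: $-8$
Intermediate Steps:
$I{\left(p,K \right)} = K + p$
$z{\left(I{\left(6,3 \right)} \right)} B{\left(j{\left(-2 \right)} \right)} 4 = 2 \left(-1\right) 4 = \left(-2\right) 4 = -8$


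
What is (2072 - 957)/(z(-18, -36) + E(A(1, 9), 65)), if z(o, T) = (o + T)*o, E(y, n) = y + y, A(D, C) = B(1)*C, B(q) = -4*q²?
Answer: 223/180 ≈ 1.2389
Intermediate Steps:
A(D, C) = -4*C (A(D, C) = (-4*1²)*C = (-4*1)*C = -4*C)
E(y, n) = 2*y
z(o, T) = o*(T + o) (z(o, T) = (T + o)*o = o*(T + o))
(2072 - 957)/(z(-18, -36) + E(A(1, 9), 65)) = (2072 - 957)/(-18*(-36 - 18) + 2*(-4*9)) = 1115/(-18*(-54) + 2*(-36)) = 1115/(972 - 72) = 1115/900 = 1115*(1/900) = 223/180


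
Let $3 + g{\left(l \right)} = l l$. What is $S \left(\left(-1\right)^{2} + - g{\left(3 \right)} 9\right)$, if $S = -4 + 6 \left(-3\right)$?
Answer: $1166$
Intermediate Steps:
$g{\left(l \right)} = -3 + l^{2}$ ($g{\left(l \right)} = -3 + l l = -3 + l^{2}$)
$S = -22$ ($S = -4 - 18 = -22$)
$S \left(\left(-1\right)^{2} + - g{\left(3 \right)} 9\right) = - 22 \left(\left(-1\right)^{2} + - (-3 + 3^{2}) 9\right) = - 22 \left(1 + - (-3 + 9) 9\right) = - 22 \left(1 + \left(-1\right) 6 \cdot 9\right) = - 22 \left(1 - 54\right) = \left(-22\right) \left(-53\right) = 1166$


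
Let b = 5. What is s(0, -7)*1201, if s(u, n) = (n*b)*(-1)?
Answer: 42035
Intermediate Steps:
s(u, n) = -5*n (s(u, n) = (n*5)*(-1) = (5*n)*(-1) = -5*n)
s(0, -7)*1201 = -5*(-7)*1201 = 35*1201 = 42035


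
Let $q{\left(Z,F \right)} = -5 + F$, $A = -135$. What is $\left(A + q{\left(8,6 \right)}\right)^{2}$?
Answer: $17956$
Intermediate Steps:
$\left(A + q{\left(8,6 \right)}\right)^{2} = \left(-135 + \left(-5 + 6\right)\right)^{2} = \left(-135 + 1\right)^{2} = \left(-134\right)^{2} = 17956$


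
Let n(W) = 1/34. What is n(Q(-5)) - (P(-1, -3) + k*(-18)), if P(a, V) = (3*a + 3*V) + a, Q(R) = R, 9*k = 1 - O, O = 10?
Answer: -169/34 ≈ -4.9706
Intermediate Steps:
k = -1 (k = (1 - 1*10)/9 = (1 - 10)/9 = (1/9)*(-9) = -1)
P(a, V) = 3*V + 4*a (P(a, V) = (3*V + 3*a) + a = 3*V + 4*a)
n(W) = 1/34
n(Q(-5)) - (P(-1, -3) + k*(-18)) = 1/34 - ((3*(-3) + 4*(-1)) - 1*(-18)) = 1/34 - ((-9 - 4) + 18) = 1/34 - (-13 + 18) = 1/34 - 1*5 = 1/34 - 5 = -169/34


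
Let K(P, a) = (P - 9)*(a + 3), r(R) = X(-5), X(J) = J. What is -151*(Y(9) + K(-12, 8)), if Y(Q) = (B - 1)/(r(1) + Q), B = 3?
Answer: 69611/2 ≈ 34806.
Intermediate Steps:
r(R) = -5
K(P, a) = (-9 + P)*(3 + a)
Y(Q) = 2/(-5 + Q) (Y(Q) = (3 - 1)/(-5 + Q) = 2/(-5 + Q))
-151*(Y(9) + K(-12, 8)) = -151*(2/(-5 + 9) + (-27 - 9*8 + 3*(-12) - 12*8)) = -151*(2/4 + (-27 - 72 - 36 - 96)) = -151*(2*(¼) - 231) = -151*(½ - 231) = -151*(-461/2) = 69611/2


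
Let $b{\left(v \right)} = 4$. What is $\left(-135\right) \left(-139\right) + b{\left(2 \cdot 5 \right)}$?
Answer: $18769$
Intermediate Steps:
$\left(-135\right) \left(-139\right) + b{\left(2 \cdot 5 \right)} = \left(-135\right) \left(-139\right) + 4 = 18765 + 4 = 18769$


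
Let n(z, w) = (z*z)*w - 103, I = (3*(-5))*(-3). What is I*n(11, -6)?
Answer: -37305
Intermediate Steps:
I = 45 (I = -15*(-3) = 45)
n(z, w) = -103 + w*z**2 (n(z, w) = z**2*w - 103 = w*z**2 - 103 = -103 + w*z**2)
I*n(11, -6) = 45*(-103 - 6*11**2) = 45*(-103 - 6*121) = 45*(-103 - 726) = 45*(-829) = -37305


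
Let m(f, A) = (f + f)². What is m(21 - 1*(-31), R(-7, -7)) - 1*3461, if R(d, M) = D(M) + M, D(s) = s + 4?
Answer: 7355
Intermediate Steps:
D(s) = 4 + s
R(d, M) = 4 + 2*M (R(d, M) = (4 + M) + M = 4 + 2*M)
m(f, A) = 4*f² (m(f, A) = (2*f)² = 4*f²)
m(21 - 1*(-31), R(-7, -7)) - 1*3461 = 4*(21 - 1*(-31))² - 1*3461 = 4*(21 + 31)² - 3461 = 4*52² - 3461 = 4*2704 - 3461 = 10816 - 3461 = 7355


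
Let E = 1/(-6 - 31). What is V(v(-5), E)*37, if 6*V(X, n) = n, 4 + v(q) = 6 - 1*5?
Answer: -⅙ ≈ -0.16667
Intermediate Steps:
v(q) = -3 (v(q) = -4 + (6 - 1*5) = -4 + (6 - 5) = -4 + 1 = -3)
E = -1/37 (E = 1/(-37) = -1/37 ≈ -0.027027)
V(X, n) = n/6
V(v(-5), E)*37 = ((⅙)*(-1/37))*37 = -1/222*37 = -⅙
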